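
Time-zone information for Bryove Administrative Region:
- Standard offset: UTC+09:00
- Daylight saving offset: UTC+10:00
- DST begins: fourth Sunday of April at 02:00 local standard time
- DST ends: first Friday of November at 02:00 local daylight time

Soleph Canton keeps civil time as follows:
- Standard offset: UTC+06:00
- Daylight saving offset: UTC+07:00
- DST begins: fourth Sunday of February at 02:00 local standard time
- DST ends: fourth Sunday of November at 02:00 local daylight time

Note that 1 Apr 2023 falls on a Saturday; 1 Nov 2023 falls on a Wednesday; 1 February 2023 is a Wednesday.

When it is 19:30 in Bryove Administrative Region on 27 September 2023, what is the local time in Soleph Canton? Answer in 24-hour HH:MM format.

16:30

1 April 2023 is a Saturday, so the first Sunday is April 2 and the fourth is April 23.
1 November 2023 is a Wednesday, so the first Friday is November 3.
Daylight saving runs 23 April – 3 November; 27 September 2023 is inside that window, so Bryove Administrative Region is at UTC+10:00.
19:30 Bryove Administrative Region − 10h = 09:30 UTC.
1 February 2023 is a Wednesday, so the first Sunday is February 5 and the fourth is February 26.
1 November 2023 is a Wednesday, so the first Sunday is November 5 and the fourth is November 26.
At the standard offset (UTC+06:00), 09:30 UTC + 6h = 15:30 Soleph Canton standard time.
The standard-time date in Soleph Canton, 27 September 2023, falls between 26 February and 26 November, so daylight saving is in effect and Soleph Canton is at UTC+07:00.
09:30 UTC + 7h = 16:30 Soleph Canton.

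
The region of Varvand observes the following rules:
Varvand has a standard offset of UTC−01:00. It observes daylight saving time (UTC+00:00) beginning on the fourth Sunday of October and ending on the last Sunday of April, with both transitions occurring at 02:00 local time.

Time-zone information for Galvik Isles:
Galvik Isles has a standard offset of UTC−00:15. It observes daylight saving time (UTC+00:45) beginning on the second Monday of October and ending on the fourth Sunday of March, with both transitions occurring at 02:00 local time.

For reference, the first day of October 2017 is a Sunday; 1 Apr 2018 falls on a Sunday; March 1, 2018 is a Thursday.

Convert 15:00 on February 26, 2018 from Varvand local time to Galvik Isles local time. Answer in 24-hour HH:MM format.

1 October 2017 is a Sunday, so the first Sunday is October 1 and the fourth is October 22.
1 April 2018 is a Sunday, so Sundays fall on 1, 8, 15, 22, 29; the last is April 29.
February 26, 2018 falls between 22 October 2017 and 29 April 2018, so daylight saving is in effect and Varvand is at UTC+00:00.
15:00 Varvand − 0h = 15:00 UTC.
1 October 2017 is a Sunday, so the first Monday is October 2 and the second is October 9.
1 March 2018 is a Thursday, so the first Sunday is March 4 and the fourth is March 25.
At the standard offset (UTC−00:15), 15:00 UTC − 0h15m = 14:45 Galvik Isles standard time.
The standard-time date in Galvik Isles, February 26, 2018, falls between 9 October 2017 and 25 March 2018, so daylight saving is in effect and Galvik Isles is at UTC+00:45.
15:00 UTC + 0h45m = 15:45 Galvik Isles.

15:45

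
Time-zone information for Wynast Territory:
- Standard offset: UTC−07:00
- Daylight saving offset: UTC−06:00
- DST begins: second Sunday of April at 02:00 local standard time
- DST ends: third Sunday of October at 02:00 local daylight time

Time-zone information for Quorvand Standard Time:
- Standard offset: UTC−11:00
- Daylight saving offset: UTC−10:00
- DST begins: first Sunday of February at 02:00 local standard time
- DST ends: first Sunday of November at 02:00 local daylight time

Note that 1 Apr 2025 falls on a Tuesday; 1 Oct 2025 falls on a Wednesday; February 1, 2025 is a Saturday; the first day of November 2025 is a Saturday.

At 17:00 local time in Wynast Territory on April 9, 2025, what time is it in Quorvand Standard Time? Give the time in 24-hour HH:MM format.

14:00

1 April 2025 is a Tuesday, so the first Sunday is April 6 and the second is April 13.
1 October 2025 is a Wednesday, so the first Sunday is October 5 and the third is October 19.
Daylight saving runs 13 April – 19 October; April 9, 2025 is outside that window, so Wynast Territory is on standard time at UTC−07:00.
17:00 Wynast Territory + 7h = 00:00 UTC (rolling into the next day, 10 April 2025).
1 February 2025 is a Saturday, so the first Sunday is February 2.
1 November 2025 is a Saturday, so the first Sunday is November 2.
At the standard offset (UTC−11:00), 00:00 UTC − 11h = 13:00 Quorvand Standard Time standard time (rolling into the previous day, 9 April 2025).
The standard-time date in Quorvand Standard Time, April 9, 2025, lies within the daylight-saving period (2 February – 2 November), so Quorvand Standard Time is on daylight time, UTC−10:00.
00:00 UTC − 10h = 14:00 Quorvand Standard Time (rolling into the previous day, 9 April 2025).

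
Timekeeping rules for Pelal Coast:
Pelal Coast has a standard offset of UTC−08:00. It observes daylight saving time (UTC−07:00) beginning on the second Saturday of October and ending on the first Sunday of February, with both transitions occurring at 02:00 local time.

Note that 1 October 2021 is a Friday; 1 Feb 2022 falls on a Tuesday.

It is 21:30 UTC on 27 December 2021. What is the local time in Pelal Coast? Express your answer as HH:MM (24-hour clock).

14:30

1 October 2021 is a Friday, so the first Saturday is October 2 and the second is October 9.
1 February 2022 is a Tuesday, so the first Sunday is February 6.
At the standard offset (UTC−08:00), 21:30 UTC − 8h = 13:30 Pelal Coast standard time.
The standard-time date in Pelal Coast, 27 December 2021, falls between 9 October 2021 and 6 February 2022, so daylight saving is in effect and Pelal Coast is at UTC−07:00.
21:30 UTC − 7h = 14:30 local.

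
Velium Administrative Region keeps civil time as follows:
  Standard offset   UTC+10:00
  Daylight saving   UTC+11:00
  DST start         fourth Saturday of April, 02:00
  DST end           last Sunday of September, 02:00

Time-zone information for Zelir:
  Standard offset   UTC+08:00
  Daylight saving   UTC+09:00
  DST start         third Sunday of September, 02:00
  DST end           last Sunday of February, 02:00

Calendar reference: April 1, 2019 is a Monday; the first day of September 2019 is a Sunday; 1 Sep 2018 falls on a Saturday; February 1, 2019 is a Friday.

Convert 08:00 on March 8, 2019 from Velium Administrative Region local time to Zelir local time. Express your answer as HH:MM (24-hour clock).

06:00

1 April 2019 is a Monday, so the first Saturday is April 6 and the fourth is April 27.
1 September 2019 is a Sunday, so Sundays fall on 1, 8, 15, 22, 29; the last is September 29.
Daylight saving runs 27 April – 29 September; March 8, 2019 is outside that window, so Velium Administrative Region is on standard time at UTC+10:00.
08:00 Velium Administrative Region − 10h = 22:00 UTC (rolling into the previous day, 7 March 2019).
1 September 2018 is a Saturday, so the first Sunday is September 2 and the third is September 16.
1 February 2019 is a Friday, so Sundays fall on 3, 10, 17, 24; the last is February 24.
At the standard offset (UTC+08:00), 22:00 UTC + 8h = 06:00 Zelir standard time (rolling into the next day, 8 March 2019).
The standard-time date in Zelir, March 8, 2019, is outside the daylight-saving period (16 September 2018 – 24 February 2019), so Zelir is on standard time, UTC+08:00.
22:00 UTC + 8h = 06:00 Zelir (rolling into the next day, 8 March 2019).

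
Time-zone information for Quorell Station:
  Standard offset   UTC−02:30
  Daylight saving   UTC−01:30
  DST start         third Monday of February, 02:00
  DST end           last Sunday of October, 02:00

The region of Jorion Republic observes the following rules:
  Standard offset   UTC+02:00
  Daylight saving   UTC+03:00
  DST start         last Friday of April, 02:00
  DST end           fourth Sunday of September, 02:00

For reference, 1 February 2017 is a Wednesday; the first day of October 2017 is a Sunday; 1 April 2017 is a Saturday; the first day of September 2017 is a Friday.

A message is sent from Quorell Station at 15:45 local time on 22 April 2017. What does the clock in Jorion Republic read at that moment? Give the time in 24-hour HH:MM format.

1 February 2017 is a Wednesday, so the first Monday is February 6 and the third is February 20.
1 October 2017 is a Sunday, so Sundays fall on 1, 8, 15, 22, 29; the last is October 29.
22 April 2017 falls between 20 February and 29 October, so daylight saving is in effect and Quorell Station is at UTC−01:30.
15:45 Quorell Station + 1h30m = 17:15 UTC.
1 April 2017 is a Saturday, so Fridays fall on 7, 14, 21, 28; the last is April 28.
1 September 2017 is a Friday, so the first Sunday is September 3 and the fourth is September 24.
At the standard offset (UTC+02:00), 17:15 UTC + 2h = 19:15 Jorion Republic standard time.
The standard-time date in Jorion Republic, 22 April 2017, is outside the daylight-saving period (28 April – 24 September), so Jorion Republic is on standard time, UTC+02:00.
17:15 UTC + 2h = 19:15 Jorion Republic.

19:15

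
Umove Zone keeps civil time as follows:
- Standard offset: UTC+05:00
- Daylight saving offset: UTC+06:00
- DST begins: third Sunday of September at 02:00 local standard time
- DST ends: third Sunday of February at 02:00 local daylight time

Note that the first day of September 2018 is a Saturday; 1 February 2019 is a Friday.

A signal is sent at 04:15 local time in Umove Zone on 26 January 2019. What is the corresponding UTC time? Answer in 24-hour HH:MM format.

22:15

1 September 2018 is a Saturday, so the first Sunday is September 2 and the third is September 16.
1 February 2019 is a Friday, so the first Sunday is February 3 and the third is February 17.
26 January 2019 falls between 16 September 2018 and 17 February 2019, so daylight saving is in effect and Umove Zone is at UTC+06:00.
04:15 local − 6h = 22:15 UTC (rolling into the previous day, 25 January 2019).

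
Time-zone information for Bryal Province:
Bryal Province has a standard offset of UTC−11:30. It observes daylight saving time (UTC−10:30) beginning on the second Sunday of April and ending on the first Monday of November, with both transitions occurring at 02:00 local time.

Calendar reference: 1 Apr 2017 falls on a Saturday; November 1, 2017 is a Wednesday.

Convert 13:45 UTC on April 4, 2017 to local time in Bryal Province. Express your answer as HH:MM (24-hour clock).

1 April 2017 is a Saturday, so the first Sunday is April 2 and the second is April 9.
1 November 2017 is a Wednesday, so the first Monday is November 6.
At the standard offset (UTC−11:30), 13:45 UTC − 11h30m = 02:15 Bryal Province standard time.
The standard-time date in Bryal Province, April 4, 2017, is outside the daylight-saving period (9 April – 6 November), so Bryal Province is on standard time, UTC−11:30.
13:45 UTC − 11h30m = 02:15 local.

02:15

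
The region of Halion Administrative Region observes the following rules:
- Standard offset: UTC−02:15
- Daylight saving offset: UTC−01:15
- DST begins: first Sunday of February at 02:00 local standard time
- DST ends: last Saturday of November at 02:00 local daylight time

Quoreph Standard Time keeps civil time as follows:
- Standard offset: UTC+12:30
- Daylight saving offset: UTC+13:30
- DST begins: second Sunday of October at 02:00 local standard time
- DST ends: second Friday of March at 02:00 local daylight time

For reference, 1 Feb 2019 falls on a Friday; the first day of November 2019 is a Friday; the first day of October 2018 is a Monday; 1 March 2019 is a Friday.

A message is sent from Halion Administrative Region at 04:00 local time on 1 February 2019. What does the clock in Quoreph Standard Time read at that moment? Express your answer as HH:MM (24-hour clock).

1 February 2019 is a Friday, so the first Sunday is February 3.
1 November 2019 is a Friday, so Saturdays fall on 2, 9, 16, 23, 30; the last is November 30.
1 February 2019 is outside the daylight-saving period (3 February – 30 November), so Halion Administrative Region is on standard time, UTC−02:15.
04:00 Halion Administrative Region + 2h15m = 06:15 UTC.
1 October 2018 is a Monday, so the first Sunday is October 7 and the second is October 14.
1 March 2019 is a Friday, so the first Friday is March 1 and the second is March 8.
At the standard offset (UTC+12:30), 06:15 UTC + 12h30m = 18:45 Quoreph Standard Time standard time.
The standard-time date in Quoreph Standard Time, 1 February 2019, falls between 14 October 2018 and 8 March 2019, so daylight saving is in effect and Quoreph Standard Time is at UTC+13:30.
06:15 UTC + 13h30m = 19:45 Quoreph Standard Time.

19:45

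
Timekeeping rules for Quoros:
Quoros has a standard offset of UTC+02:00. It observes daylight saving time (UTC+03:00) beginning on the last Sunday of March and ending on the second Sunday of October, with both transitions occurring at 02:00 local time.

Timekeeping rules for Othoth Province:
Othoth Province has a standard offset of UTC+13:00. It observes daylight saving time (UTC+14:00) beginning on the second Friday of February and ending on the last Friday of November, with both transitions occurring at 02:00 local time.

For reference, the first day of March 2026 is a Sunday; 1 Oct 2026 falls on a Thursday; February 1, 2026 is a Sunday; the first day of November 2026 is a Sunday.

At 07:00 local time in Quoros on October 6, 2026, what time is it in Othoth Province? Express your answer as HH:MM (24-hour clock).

1 March 2026 is a Sunday, so Sundays fall on 1, 8, 15, 22, 29; the last is March 29.
1 October 2026 is a Thursday, so the first Sunday is October 4 and the second is October 11.
Daylight saving runs 29 March – 11 October; October 6, 2026 is inside that window, so Quoros is at UTC+03:00.
07:00 Quoros − 3h = 04:00 UTC.
1 February 2026 is a Sunday, so the first Friday is February 6 and the second is February 13.
1 November 2026 is a Sunday, so Fridays fall on 6, 13, 20, 27; the last is November 27.
At the standard offset (UTC+13:00), 04:00 UTC + 13h = 17:00 Othoth Province standard time.
The standard-time date in Othoth Province, October 6, 2026, lies within the daylight-saving period (13 February – 27 November), so Othoth Province is on daylight time, UTC+14:00.
04:00 UTC + 14h = 18:00 Othoth Province.

18:00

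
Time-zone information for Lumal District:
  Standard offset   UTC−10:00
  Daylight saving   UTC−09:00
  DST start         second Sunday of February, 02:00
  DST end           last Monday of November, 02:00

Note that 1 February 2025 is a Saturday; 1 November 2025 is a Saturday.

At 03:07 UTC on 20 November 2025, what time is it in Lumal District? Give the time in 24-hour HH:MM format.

18:07

1 February 2025 is a Saturday, so the first Sunday is February 2 and the second is February 9.
1 November 2025 is a Saturday, so Mondays fall on 3, 10, 17, 24; the last is November 24.
At the standard offset (UTC−10:00), 03:07 UTC − 10h = 17:07 Lumal District standard time (rolling into the previous day, 19 November 2025).
The standard-time date in Lumal District, 19 November 2025, falls between 9 February and 24 November, so daylight saving is in effect and Lumal District is at UTC−09:00.
03:07 UTC − 9h = 18:07 local (rolling into the previous day, 19 November 2025).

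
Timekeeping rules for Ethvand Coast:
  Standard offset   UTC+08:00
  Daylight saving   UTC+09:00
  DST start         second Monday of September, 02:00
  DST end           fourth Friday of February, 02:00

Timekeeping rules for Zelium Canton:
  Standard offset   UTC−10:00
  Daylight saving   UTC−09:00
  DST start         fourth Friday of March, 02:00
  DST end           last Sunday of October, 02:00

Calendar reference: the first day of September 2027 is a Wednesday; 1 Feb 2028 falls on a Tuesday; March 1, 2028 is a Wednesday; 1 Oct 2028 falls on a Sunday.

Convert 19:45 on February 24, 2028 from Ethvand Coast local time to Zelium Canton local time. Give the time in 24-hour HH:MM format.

1 September 2027 is a Wednesday, so the first Monday is September 6 and the second is September 13.
1 February 2028 is a Tuesday, so the first Friday is February 4 and the fourth is February 25.
February 24, 2028 lies within the daylight-saving period (13 September 2027 – 25 February 2028), so Ethvand Coast is on daylight time, UTC+09:00.
19:45 Ethvand Coast − 9h = 10:45 UTC.
1 March 2028 is a Wednesday, so the first Friday is March 3 and the fourth is March 24.
1 October 2028 is a Sunday, so Sundays fall on 1, 8, 15, 22, 29; the last is October 29.
At the standard offset (UTC−10:00), 10:45 UTC − 10h = 00:45 Zelium Canton standard time.
The standard-time date in Zelium Canton, February 24, 2028, is outside the daylight-saving period (24 March – 29 October), so Zelium Canton is on standard time, UTC−10:00.
10:45 UTC − 10h = 00:45 Zelium Canton.

00:45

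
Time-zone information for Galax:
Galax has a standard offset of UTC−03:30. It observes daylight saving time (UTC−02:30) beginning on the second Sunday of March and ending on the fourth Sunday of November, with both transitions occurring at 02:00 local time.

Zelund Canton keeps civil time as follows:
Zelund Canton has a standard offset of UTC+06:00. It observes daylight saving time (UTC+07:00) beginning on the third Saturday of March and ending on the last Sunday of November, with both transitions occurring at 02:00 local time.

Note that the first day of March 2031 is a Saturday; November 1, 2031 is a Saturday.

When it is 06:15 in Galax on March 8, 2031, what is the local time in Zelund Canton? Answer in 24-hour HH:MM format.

1 March 2031 is a Saturday, so the first Sunday is March 2 and the second is March 9.
1 November 2031 is a Saturday, so the first Sunday is November 2 and the fourth is November 23.
Daylight saving runs 9 March – 23 November; March 8, 2031 is outside that window, so Galax is on standard time at UTC−03:30.
06:15 Galax + 3h30m = 09:45 UTC.
1 March 2031 is a Saturday, so the first Saturday is March 1 and the third is March 15.
1 November 2031 is a Saturday, so Sundays fall on 2, 9, 16, 23, 30; the last is November 30.
At the standard offset (UTC+06:00), 09:45 UTC + 6h = 15:45 Zelund Canton standard time.
Daylight saving runs 15 March – 30 November; the standard-time date in Zelund Canton, March 8, 2031, is outside that window, so Zelund Canton is on standard time at UTC+06:00.
09:45 UTC + 6h = 15:45 Zelund Canton.

15:45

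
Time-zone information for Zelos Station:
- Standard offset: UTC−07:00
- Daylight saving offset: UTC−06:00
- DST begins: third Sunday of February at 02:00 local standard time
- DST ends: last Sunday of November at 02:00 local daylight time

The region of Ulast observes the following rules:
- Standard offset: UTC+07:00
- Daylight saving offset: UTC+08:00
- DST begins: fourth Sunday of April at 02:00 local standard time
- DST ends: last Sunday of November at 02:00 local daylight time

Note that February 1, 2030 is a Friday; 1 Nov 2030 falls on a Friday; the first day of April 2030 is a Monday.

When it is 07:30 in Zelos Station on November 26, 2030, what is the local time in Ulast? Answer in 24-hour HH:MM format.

1 February 2030 is a Friday, so the first Sunday is February 3 and the third is February 17.
1 November 2030 is a Friday, so Sundays fall on 3, 10, 17, 24; the last is November 24.
November 26, 2030 is outside the daylight-saving period (17 February – 24 November), so Zelos Station is on standard time, UTC−07:00.
07:30 Zelos Station + 7h = 14:30 UTC.
1 April 2030 is a Monday, so the first Sunday is April 7 and the fourth is April 28.
1 November 2030 is a Friday, so Sundays fall on 3, 10, 17, 24; the last is November 24.
At the standard offset (UTC+07:00), 14:30 UTC + 7h = 21:30 Ulast standard time.
Daylight saving runs 28 April – 24 November; the standard-time date in Ulast, November 26, 2030, is outside that window, so Ulast is on standard time at UTC+07:00.
14:30 UTC + 7h = 21:30 Ulast.

21:30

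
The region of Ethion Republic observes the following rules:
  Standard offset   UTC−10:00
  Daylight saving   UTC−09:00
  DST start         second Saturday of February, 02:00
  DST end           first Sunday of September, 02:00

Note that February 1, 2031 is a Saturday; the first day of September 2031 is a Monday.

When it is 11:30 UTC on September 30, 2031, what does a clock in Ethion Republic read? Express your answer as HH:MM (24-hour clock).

1 February 2031 is a Saturday, so the first Saturday is February 1 and the second is February 8.
1 September 2031 is a Monday, so the first Sunday is September 7.
At the standard offset (UTC−10:00), 11:30 UTC − 10h = 01:30 Ethion Republic standard time.
The standard-time date in Ethion Republic, September 30, 2031, does not fall between 8 February and 7 September, so daylight saving is not in effect and Ethion Republic is at UTC−10:00.
11:30 UTC − 10h = 01:30 local.

01:30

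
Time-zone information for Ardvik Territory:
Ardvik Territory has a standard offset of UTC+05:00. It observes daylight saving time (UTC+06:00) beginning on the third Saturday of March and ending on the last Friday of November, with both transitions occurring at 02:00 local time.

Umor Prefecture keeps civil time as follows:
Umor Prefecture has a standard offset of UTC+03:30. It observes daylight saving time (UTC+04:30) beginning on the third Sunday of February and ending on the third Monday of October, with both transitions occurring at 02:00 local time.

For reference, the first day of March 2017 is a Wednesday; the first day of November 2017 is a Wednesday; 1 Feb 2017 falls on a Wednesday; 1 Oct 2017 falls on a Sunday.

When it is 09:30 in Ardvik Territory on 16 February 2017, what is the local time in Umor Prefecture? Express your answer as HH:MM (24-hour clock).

08:00

1 March 2017 is a Wednesday, so the first Saturday is March 4 and the third is March 18.
1 November 2017 is a Wednesday, so Fridays fall on 3, 10, 17, 24; the last is November 24.
16 February 2017 does not fall between 18 March and 24 November, so daylight saving is not in effect and Ardvik Territory is at UTC+05:00.
09:30 Ardvik Territory − 5h = 04:30 UTC.
1 February 2017 is a Wednesday, so the first Sunday is February 5 and the third is February 19.
1 October 2017 is a Sunday, so the first Monday is October 2 and the third is October 16.
At the standard offset (UTC+03:30), 04:30 UTC + 3h30m = 08:00 Umor Prefecture standard time.
The standard-time date in Umor Prefecture, 16 February 2017, is outside the daylight-saving period (19 February – 16 October), so Umor Prefecture is on standard time, UTC+03:30.
04:30 UTC + 3h30m = 08:00 Umor Prefecture.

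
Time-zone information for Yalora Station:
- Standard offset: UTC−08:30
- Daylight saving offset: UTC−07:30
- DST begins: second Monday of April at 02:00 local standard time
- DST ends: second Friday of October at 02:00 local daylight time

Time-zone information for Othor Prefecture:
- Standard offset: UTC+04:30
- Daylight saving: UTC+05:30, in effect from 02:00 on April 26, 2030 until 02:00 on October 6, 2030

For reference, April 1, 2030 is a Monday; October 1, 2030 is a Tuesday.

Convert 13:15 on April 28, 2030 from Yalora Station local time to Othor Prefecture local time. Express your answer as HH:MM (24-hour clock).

02:15

1 April 2030 is a Monday, so the first Monday is April 1 and the second is April 8.
1 October 2030 is a Tuesday, so the first Friday is October 4 and the second is October 11.
Daylight saving runs 8 April – 11 October; April 28, 2030 is inside that window, so Yalora Station is at UTC−07:30.
13:15 Yalora Station + 7h30m = 20:45 UTC.
At the standard offset (UTC+04:30), 20:45 UTC + 4h30m = 01:15 Othor Prefecture standard time (rolling into the next day, 29 April 2030).
The standard-time date in Othor Prefecture, April 29, 2030, lies within the daylight-saving period (26 April – 6 October), so Othor Prefecture is on daylight time, UTC+05:30.
20:45 UTC + 5h30m = 02:15 Othor Prefecture (rolling into the next day, 29 April 2030).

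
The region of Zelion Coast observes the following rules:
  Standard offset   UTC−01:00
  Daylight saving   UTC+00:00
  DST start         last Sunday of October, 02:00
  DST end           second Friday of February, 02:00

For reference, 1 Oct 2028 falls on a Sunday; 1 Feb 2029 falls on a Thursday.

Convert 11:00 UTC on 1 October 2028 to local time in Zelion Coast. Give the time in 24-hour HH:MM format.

1 October 2028 is a Sunday, so Sundays fall on 1, 8, 15, 22, 29; the last is October 29.
1 February 2029 is a Thursday, so the first Friday is February 2 and the second is February 9.
At the standard offset (UTC−01:00), 11:00 UTC − 1h = 10:00 Zelion Coast standard time.
The standard-time date in Zelion Coast, 1 October 2028, is outside the daylight-saving period (29 October 2028 – 9 February 2029), so Zelion Coast is on standard time, UTC−01:00.
11:00 UTC − 1h = 10:00 local.

10:00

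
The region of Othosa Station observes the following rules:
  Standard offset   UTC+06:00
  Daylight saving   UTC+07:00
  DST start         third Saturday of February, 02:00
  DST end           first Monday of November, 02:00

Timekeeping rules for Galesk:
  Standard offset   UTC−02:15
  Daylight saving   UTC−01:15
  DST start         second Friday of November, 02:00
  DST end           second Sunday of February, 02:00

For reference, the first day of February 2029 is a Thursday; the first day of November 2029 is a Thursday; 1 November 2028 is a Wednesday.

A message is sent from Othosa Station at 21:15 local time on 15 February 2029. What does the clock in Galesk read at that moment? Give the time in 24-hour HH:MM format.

13:00

1 February 2029 is a Thursday, so the first Saturday is February 3 and the third is February 17.
1 November 2029 is a Thursday, so the first Monday is November 5.
15 February 2029 does not fall between 17 February and 5 November, so daylight saving is not in effect and Othosa Station is at UTC+06:00.
21:15 Othosa Station − 6h = 15:15 UTC.
1 November 2028 is a Wednesday, so the first Friday is November 3 and the second is November 10.
1 February 2029 is a Thursday, so the first Sunday is February 4 and the second is February 11.
At the standard offset (UTC−02:15), 15:15 UTC − 2h15m = 13:00 Galesk standard time.
Daylight saving runs 10 November 2028 – 11 February 2029; the standard-time date in Galesk, 15 February 2029, is outside that window, so Galesk is on standard time at UTC−02:15.
15:15 UTC − 2h15m = 13:00 Galesk.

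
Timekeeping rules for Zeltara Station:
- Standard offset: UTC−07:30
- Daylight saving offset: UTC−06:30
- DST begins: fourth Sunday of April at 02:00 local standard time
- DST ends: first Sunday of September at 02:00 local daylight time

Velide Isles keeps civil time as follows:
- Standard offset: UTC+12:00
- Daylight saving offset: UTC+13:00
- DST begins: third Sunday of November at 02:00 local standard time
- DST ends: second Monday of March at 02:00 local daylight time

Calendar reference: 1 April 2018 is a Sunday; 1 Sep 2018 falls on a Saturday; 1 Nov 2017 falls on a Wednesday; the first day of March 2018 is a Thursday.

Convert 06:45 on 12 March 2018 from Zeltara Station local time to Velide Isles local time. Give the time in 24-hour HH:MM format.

1 April 2018 is a Sunday, so the first Sunday is April 1 and the fourth is April 22.
1 September 2018 is a Saturday, so the first Sunday is September 2.
12 March 2018 does not fall between 22 April and 2 September, so daylight saving is not in effect and Zeltara Station is at UTC−07:30.
06:45 Zeltara Station + 7h30m = 14:15 UTC.
1 November 2017 is a Wednesday, so the first Sunday is November 5 and the third is November 19.
1 March 2018 is a Thursday, so the first Monday is March 5 and the second is March 12.
At the standard offset (UTC+12:00), 14:15 UTC + 12h = 02:15 Velide Isles standard time (rolling into the next day, 13 March 2018).
Daylight saving runs 19 November 2017 – 12 March 2018; the standard-time date in Velide Isles, 13 March 2018, is outside that window, so Velide Isles is on standard time at UTC+12:00.
14:15 UTC + 12h = 02:15 Velide Isles (rolling into the next day, 13 March 2018).

02:15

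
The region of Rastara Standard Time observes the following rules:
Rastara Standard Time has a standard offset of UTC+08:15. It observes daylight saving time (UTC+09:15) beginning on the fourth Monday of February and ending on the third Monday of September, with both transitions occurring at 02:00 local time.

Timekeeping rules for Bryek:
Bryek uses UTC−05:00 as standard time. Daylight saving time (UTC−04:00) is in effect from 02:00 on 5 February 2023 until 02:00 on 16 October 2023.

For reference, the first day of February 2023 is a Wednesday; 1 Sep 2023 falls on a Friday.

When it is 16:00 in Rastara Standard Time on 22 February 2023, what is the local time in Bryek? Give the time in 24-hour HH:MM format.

03:45

1 February 2023 is a Wednesday, so the first Monday is February 6 and the fourth is February 27.
1 September 2023 is a Friday, so the first Monday is September 4 and the third is September 18.
Daylight saving runs 27 February – 18 September; 22 February 2023 is outside that window, so Rastara Standard Time is on standard time at UTC+08:15.
16:00 Rastara Standard Time − 8h15m = 07:45 UTC.
At the standard offset (UTC−05:00), 07:45 UTC − 5h = 02:45 Bryek standard time.
The standard-time date in Bryek, 22 February 2023, lies within the daylight-saving period (5 February – 16 October), so Bryek is on daylight time, UTC−04:00.
07:45 UTC − 4h = 03:45 Bryek.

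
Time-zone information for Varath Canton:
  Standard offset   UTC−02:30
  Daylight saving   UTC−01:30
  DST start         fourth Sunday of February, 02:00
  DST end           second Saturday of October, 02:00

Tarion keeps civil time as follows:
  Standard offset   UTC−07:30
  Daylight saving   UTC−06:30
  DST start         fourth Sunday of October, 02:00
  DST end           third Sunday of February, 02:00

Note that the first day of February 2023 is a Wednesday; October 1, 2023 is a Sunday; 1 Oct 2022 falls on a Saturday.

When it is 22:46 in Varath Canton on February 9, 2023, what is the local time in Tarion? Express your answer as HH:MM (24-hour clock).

18:46

1 February 2023 is a Wednesday, so the first Sunday is February 5 and the fourth is February 26.
1 October 2023 is a Sunday, so the first Saturday is October 7 and the second is October 14.
February 9, 2023 does not fall between 26 February and 14 October, so daylight saving is not in effect and Varath Canton is at UTC−02:30.
22:46 Varath Canton + 2h30m = 01:16 UTC (rolling into the next day, 10 February 2023).
1 October 2022 is a Saturday, so the first Sunday is October 2 and the fourth is October 23.
1 February 2023 is a Wednesday, so the first Sunday is February 5 and the third is February 19.
At the standard offset (UTC−07:30), 01:16 UTC − 7h30m = 17:46 Tarion standard time (rolling into the previous day, 9 February 2023).
The standard-time date in Tarion, February 9, 2023, lies within the daylight-saving period (23 October 2022 – 19 February 2023), so Tarion is on daylight time, UTC−06:30.
01:16 UTC − 6h30m = 18:46 Tarion (rolling into the previous day, 9 February 2023).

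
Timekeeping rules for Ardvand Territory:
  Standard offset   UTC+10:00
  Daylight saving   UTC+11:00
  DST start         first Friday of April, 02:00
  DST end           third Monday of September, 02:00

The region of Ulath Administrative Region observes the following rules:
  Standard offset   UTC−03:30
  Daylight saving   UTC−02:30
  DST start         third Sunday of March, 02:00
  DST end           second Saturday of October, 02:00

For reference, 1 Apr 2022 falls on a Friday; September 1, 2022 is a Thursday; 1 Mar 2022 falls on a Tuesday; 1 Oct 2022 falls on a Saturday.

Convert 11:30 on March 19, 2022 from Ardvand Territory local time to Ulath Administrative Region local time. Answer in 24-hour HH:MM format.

1 April 2022 is a Friday, so the first Friday is April 1.
1 September 2022 is a Thursday, so the first Monday is September 5 and the third is September 19.
March 19, 2022 is outside the daylight-saving period (1 April – 19 September), so Ardvand Territory is on standard time, UTC+10:00.
11:30 Ardvand Territory − 10h = 01:30 UTC.
1 March 2022 is a Tuesday, so the first Sunday is March 6 and the third is March 20.
1 October 2022 is a Saturday, so the first Saturday is October 1 and the second is October 8.
At the standard offset (UTC−03:30), 01:30 UTC − 3h30m = 22:00 Ulath Administrative Region standard time (rolling into the previous day, 18 March 2022).
The standard-time date in Ulath Administrative Region, March 18, 2022, does not fall between 20 March and 8 October, so daylight saving is not in effect and Ulath Administrative Region is at UTC−03:30.
01:30 UTC − 3h30m = 22:00 Ulath Administrative Region (rolling into the previous day, 18 March 2022).

22:00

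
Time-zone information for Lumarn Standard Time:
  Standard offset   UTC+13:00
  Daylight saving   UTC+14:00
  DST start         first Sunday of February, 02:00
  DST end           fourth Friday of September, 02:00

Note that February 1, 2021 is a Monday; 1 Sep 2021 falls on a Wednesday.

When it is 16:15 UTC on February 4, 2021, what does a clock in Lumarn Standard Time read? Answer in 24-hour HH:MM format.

1 February 2021 is a Monday, so the first Sunday is February 7.
1 September 2021 is a Wednesday, so the first Friday is September 3 and the fourth is September 24.
At the standard offset (UTC+13:00), 16:15 UTC + 13h = 05:15 Lumarn Standard Time standard time (rolling into the next day, 5 February 2021).
The standard-time date in Lumarn Standard Time, February 5, 2021, is outside the daylight-saving period (7 February – 24 September), so Lumarn Standard Time is on standard time, UTC+13:00.
16:15 UTC + 13h = 05:15 local (rolling into the next day, 5 February 2021).

05:15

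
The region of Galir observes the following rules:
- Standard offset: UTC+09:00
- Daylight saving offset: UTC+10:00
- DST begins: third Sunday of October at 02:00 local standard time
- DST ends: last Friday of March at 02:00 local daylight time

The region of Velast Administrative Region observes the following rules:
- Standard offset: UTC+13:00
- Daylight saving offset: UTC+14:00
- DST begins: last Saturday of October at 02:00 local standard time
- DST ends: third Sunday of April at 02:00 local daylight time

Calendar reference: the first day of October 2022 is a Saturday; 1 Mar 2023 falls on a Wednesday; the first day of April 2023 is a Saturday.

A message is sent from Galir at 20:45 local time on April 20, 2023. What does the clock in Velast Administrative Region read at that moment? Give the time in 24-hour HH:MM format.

1 October 2022 is a Saturday, so the first Sunday is October 2 and the third is October 16.
1 March 2023 is a Wednesday, so Fridays fall on 3, 10, 17, 24, 31; the last is March 31.
April 20, 2023 is outside the daylight-saving period (16 October 2022 – 31 March 2023), so Galir is on standard time, UTC+09:00.
20:45 Galir − 9h = 11:45 UTC.
1 October 2022 is a Saturday, so Saturdays fall on 1, 8, 15, 22, 29; the last is October 29.
1 April 2023 is a Saturday, so the first Sunday is April 2 and the third is April 16.
At the standard offset (UTC+13:00), 11:45 UTC + 13h = 00:45 Velast Administrative Region standard time (rolling into the next day, 21 April 2023).
Daylight saving runs 29 October 2022 – 16 April 2023; the standard-time date in Velast Administrative Region, April 21, 2023, is outside that window, so Velast Administrative Region is on standard time at UTC+13:00.
11:45 UTC + 13h = 00:45 Velast Administrative Region (rolling into the next day, 21 April 2023).

00:45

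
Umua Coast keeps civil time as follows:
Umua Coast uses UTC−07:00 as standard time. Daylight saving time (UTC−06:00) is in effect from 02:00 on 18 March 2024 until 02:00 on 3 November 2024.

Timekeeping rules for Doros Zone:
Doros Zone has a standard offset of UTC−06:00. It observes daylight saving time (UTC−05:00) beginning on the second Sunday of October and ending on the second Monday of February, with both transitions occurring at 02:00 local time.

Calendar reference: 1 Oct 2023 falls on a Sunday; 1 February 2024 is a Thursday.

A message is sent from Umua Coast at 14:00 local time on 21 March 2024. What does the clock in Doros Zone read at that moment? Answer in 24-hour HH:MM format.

21 March 2024 falls between 18 March and 3 November, so daylight saving is in effect and Umua Coast is at UTC−06:00.
14:00 Umua Coast + 6h = 20:00 UTC.
1 October 2023 is a Sunday, so the first Sunday is October 1 and the second is October 8.
1 February 2024 is a Thursday, so the first Monday is February 5 and the second is February 12.
At the standard offset (UTC−06:00), 20:00 UTC − 6h = 14:00 Doros Zone standard time.
Daylight saving runs 8 October 2023 – 12 February 2024; the standard-time date in Doros Zone, 21 March 2024, is outside that window, so Doros Zone is on standard time at UTC−06:00.
20:00 UTC − 6h = 14:00 Doros Zone.

14:00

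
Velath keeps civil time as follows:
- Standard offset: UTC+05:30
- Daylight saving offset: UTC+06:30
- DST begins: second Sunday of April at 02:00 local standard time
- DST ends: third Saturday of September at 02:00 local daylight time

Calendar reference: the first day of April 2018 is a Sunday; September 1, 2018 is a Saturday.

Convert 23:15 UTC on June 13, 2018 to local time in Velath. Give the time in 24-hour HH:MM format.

1 April 2018 is a Sunday, so the first Sunday is April 1 and the second is April 8.
1 September 2018 is a Saturday, so the first Saturday is September 1 and the third is September 15.
At the standard offset (UTC+05:30), 23:15 UTC + 5h30m = 04:45 Velath standard time (rolling into the next day, 14 June 2018).
The standard-time date in Velath, June 14, 2018, lies within the daylight-saving period (8 April – 15 September), so Velath is on daylight time, UTC+06:30.
23:15 UTC + 6h30m = 05:45 local (rolling into the next day, 14 June 2018).

05:45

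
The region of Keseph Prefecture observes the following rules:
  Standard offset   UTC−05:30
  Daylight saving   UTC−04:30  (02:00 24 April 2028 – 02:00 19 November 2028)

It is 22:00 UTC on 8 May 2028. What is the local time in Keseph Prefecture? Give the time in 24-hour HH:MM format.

At the standard offset (UTC−05:30), 22:00 UTC − 5h30m = 16:30 Keseph Prefecture standard time.
Daylight saving runs 24 April – 19 November; the standard-time date in Keseph Prefecture, 8 May 2028, is inside that window, so Keseph Prefecture is at UTC−04:30.
22:00 UTC − 4h30m = 17:30 local.

17:30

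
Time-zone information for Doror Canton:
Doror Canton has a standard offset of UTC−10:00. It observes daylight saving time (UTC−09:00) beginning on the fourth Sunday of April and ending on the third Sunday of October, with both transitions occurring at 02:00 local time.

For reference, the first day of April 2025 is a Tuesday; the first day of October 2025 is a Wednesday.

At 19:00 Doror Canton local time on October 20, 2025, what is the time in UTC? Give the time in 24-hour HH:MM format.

05:00

1 April 2025 is a Tuesday, so the first Sunday is April 6 and the fourth is April 27.
1 October 2025 is a Wednesday, so the first Sunday is October 5 and the third is October 19.
October 20, 2025 does not fall between 27 April and 19 October, so daylight saving is not in effect and Doror Canton is at UTC−10:00.
19:00 local + 10h = 05:00 UTC (rolling into the next day, 21 October 2025).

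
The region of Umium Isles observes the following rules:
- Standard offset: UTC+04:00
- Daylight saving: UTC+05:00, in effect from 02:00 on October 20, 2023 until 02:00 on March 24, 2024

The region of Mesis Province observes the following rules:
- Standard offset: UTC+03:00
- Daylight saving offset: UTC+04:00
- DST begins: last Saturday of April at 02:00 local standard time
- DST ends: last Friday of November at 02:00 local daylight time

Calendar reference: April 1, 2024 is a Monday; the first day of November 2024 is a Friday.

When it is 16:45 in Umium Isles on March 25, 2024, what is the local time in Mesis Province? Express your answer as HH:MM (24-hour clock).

Daylight saving runs 20 October 2023 – 24 March 2024; March 25, 2024 is outside that window, so Umium Isles is on standard time at UTC+04:00.
16:45 Umium Isles − 4h = 12:45 UTC.
1 April 2024 is a Monday, so Saturdays fall on 6, 13, 20, 27; the last is April 27.
1 November 2024 is a Friday, so Fridays fall on 1, 8, 15, 22, 29; the last is November 29.
At the standard offset (UTC+03:00), 12:45 UTC + 3h = 15:45 Mesis Province standard time.
The standard-time date in Mesis Province, March 25, 2024, is outside the daylight-saving period (27 April – 29 November), so Mesis Province is on standard time, UTC+03:00.
12:45 UTC + 3h = 15:45 Mesis Province.

15:45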